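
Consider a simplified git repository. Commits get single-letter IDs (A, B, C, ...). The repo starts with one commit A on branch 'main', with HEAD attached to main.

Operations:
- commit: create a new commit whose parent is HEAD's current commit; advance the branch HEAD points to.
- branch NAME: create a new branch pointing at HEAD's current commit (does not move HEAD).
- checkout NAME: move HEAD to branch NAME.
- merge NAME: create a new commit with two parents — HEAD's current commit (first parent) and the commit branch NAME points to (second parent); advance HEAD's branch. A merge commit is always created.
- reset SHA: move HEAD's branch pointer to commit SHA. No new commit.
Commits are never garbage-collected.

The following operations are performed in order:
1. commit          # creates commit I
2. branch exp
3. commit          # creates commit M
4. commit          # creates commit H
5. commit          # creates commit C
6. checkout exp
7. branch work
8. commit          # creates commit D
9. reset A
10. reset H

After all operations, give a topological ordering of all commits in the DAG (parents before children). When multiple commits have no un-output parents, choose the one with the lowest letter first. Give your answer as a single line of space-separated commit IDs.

Answer: A I D M H C

Derivation:
After op 1 (commit): HEAD=main@I [main=I]
After op 2 (branch): HEAD=main@I [exp=I main=I]
After op 3 (commit): HEAD=main@M [exp=I main=M]
After op 4 (commit): HEAD=main@H [exp=I main=H]
After op 5 (commit): HEAD=main@C [exp=I main=C]
After op 6 (checkout): HEAD=exp@I [exp=I main=C]
After op 7 (branch): HEAD=exp@I [exp=I main=C work=I]
After op 8 (commit): HEAD=exp@D [exp=D main=C work=I]
After op 9 (reset): HEAD=exp@A [exp=A main=C work=I]
After op 10 (reset): HEAD=exp@H [exp=H main=C work=I]
commit A: parents=[]
commit C: parents=['H']
commit D: parents=['I']
commit H: parents=['M']
commit I: parents=['A']
commit M: parents=['I']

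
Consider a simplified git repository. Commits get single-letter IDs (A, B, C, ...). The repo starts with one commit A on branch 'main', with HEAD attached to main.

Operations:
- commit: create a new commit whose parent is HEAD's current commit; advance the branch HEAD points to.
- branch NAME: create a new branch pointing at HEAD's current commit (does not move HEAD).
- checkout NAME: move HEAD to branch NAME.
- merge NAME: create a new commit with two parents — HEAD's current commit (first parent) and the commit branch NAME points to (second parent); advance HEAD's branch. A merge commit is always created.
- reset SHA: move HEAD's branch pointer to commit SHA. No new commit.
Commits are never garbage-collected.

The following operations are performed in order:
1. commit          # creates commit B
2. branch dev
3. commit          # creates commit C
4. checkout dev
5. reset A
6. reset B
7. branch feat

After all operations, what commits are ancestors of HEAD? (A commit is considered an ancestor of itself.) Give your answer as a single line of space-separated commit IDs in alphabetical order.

Answer: A B

Derivation:
After op 1 (commit): HEAD=main@B [main=B]
After op 2 (branch): HEAD=main@B [dev=B main=B]
After op 3 (commit): HEAD=main@C [dev=B main=C]
After op 4 (checkout): HEAD=dev@B [dev=B main=C]
After op 5 (reset): HEAD=dev@A [dev=A main=C]
After op 6 (reset): HEAD=dev@B [dev=B main=C]
After op 7 (branch): HEAD=dev@B [dev=B feat=B main=C]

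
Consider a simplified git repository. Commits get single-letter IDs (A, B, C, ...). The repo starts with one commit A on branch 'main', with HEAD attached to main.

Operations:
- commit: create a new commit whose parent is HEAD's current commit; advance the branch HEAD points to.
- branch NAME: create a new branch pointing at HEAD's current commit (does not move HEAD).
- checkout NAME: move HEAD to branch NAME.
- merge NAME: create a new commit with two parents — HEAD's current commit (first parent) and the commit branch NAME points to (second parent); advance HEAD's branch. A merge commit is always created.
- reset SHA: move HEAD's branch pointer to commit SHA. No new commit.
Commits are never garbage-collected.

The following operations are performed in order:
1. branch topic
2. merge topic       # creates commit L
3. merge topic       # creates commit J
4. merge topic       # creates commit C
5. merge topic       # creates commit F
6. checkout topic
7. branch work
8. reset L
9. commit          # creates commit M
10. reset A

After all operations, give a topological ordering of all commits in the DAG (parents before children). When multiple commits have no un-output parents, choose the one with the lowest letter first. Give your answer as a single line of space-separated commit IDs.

After op 1 (branch): HEAD=main@A [main=A topic=A]
After op 2 (merge): HEAD=main@L [main=L topic=A]
After op 3 (merge): HEAD=main@J [main=J topic=A]
After op 4 (merge): HEAD=main@C [main=C topic=A]
After op 5 (merge): HEAD=main@F [main=F topic=A]
After op 6 (checkout): HEAD=topic@A [main=F topic=A]
After op 7 (branch): HEAD=topic@A [main=F topic=A work=A]
After op 8 (reset): HEAD=topic@L [main=F topic=L work=A]
After op 9 (commit): HEAD=topic@M [main=F topic=M work=A]
After op 10 (reset): HEAD=topic@A [main=F topic=A work=A]
commit A: parents=[]
commit C: parents=['J', 'A']
commit F: parents=['C', 'A']
commit J: parents=['L', 'A']
commit L: parents=['A', 'A']
commit M: parents=['L']

Answer: A L J C F M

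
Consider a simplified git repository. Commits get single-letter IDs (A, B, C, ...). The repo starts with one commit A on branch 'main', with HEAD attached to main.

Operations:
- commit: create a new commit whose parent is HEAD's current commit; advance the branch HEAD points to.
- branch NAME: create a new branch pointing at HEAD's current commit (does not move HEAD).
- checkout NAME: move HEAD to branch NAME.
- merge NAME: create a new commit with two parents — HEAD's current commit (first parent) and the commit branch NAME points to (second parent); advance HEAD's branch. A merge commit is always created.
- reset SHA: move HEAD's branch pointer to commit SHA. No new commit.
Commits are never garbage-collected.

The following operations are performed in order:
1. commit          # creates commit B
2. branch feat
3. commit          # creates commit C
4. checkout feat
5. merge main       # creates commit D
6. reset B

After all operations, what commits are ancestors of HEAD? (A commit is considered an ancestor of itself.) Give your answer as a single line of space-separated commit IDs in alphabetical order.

Answer: A B

Derivation:
After op 1 (commit): HEAD=main@B [main=B]
After op 2 (branch): HEAD=main@B [feat=B main=B]
After op 3 (commit): HEAD=main@C [feat=B main=C]
After op 4 (checkout): HEAD=feat@B [feat=B main=C]
After op 5 (merge): HEAD=feat@D [feat=D main=C]
After op 6 (reset): HEAD=feat@B [feat=B main=C]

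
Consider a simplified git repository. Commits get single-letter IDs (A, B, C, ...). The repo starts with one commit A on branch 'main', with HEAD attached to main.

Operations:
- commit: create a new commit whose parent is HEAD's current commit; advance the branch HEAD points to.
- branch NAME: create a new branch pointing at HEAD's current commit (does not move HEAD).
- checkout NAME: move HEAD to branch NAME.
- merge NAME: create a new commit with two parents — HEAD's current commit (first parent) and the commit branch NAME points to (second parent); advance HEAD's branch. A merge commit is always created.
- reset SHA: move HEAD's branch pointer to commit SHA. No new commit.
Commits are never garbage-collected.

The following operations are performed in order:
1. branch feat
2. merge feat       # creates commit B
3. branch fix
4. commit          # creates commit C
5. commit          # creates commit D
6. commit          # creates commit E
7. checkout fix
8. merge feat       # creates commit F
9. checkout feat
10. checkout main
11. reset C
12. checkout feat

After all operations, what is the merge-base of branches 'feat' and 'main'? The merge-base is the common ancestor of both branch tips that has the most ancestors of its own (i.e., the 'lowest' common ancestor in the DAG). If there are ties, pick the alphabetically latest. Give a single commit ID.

After op 1 (branch): HEAD=main@A [feat=A main=A]
After op 2 (merge): HEAD=main@B [feat=A main=B]
After op 3 (branch): HEAD=main@B [feat=A fix=B main=B]
After op 4 (commit): HEAD=main@C [feat=A fix=B main=C]
After op 5 (commit): HEAD=main@D [feat=A fix=B main=D]
After op 6 (commit): HEAD=main@E [feat=A fix=B main=E]
After op 7 (checkout): HEAD=fix@B [feat=A fix=B main=E]
After op 8 (merge): HEAD=fix@F [feat=A fix=F main=E]
After op 9 (checkout): HEAD=feat@A [feat=A fix=F main=E]
After op 10 (checkout): HEAD=main@E [feat=A fix=F main=E]
After op 11 (reset): HEAD=main@C [feat=A fix=F main=C]
After op 12 (checkout): HEAD=feat@A [feat=A fix=F main=C]
ancestors(feat=A): ['A']
ancestors(main=C): ['A', 'B', 'C']
common: ['A']

Answer: A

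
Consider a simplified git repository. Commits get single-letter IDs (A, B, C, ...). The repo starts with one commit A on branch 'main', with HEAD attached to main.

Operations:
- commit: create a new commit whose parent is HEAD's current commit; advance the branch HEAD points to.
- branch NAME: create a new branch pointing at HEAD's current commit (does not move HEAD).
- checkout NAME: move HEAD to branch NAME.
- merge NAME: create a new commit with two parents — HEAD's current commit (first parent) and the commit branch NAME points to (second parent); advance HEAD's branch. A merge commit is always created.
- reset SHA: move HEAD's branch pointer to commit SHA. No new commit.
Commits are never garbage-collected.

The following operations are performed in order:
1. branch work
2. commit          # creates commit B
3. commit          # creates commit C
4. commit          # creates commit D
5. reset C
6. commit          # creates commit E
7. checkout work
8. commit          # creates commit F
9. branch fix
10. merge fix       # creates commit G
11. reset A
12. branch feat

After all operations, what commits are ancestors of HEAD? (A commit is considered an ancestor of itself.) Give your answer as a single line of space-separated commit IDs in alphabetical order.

Answer: A

Derivation:
After op 1 (branch): HEAD=main@A [main=A work=A]
After op 2 (commit): HEAD=main@B [main=B work=A]
After op 3 (commit): HEAD=main@C [main=C work=A]
After op 4 (commit): HEAD=main@D [main=D work=A]
After op 5 (reset): HEAD=main@C [main=C work=A]
After op 6 (commit): HEAD=main@E [main=E work=A]
After op 7 (checkout): HEAD=work@A [main=E work=A]
After op 8 (commit): HEAD=work@F [main=E work=F]
After op 9 (branch): HEAD=work@F [fix=F main=E work=F]
After op 10 (merge): HEAD=work@G [fix=F main=E work=G]
After op 11 (reset): HEAD=work@A [fix=F main=E work=A]
After op 12 (branch): HEAD=work@A [feat=A fix=F main=E work=A]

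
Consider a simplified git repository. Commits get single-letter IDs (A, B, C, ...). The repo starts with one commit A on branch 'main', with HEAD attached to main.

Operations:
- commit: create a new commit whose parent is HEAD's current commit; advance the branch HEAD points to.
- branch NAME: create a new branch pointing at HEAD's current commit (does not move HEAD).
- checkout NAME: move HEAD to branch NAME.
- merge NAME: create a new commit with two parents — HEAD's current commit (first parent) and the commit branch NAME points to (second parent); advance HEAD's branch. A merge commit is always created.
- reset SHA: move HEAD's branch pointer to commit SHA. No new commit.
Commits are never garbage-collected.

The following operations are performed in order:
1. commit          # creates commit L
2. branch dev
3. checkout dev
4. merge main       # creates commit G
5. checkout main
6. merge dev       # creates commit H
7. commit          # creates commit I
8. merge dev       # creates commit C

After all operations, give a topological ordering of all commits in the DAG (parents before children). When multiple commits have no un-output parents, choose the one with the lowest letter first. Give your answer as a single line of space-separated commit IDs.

After op 1 (commit): HEAD=main@L [main=L]
After op 2 (branch): HEAD=main@L [dev=L main=L]
After op 3 (checkout): HEAD=dev@L [dev=L main=L]
After op 4 (merge): HEAD=dev@G [dev=G main=L]
After op 5 (checkout): HEAD=main@L [dev=G main=L]
After op 6 (merge): HEAD=main@H [dev=G main=H]
After op 7 (commit): HEAD=main@I [dev=G main=I]
After op 8 (merge): HEAD=main@C [dev=G main=C]
commit A: parents=[]
commit C: parents=['I', 'G']
commit G: parents=['L', 'L']
commit H: parents=['L', 'G']
commit I: parents=['H']
commit L: parents=['A']

Answer: A L G H I C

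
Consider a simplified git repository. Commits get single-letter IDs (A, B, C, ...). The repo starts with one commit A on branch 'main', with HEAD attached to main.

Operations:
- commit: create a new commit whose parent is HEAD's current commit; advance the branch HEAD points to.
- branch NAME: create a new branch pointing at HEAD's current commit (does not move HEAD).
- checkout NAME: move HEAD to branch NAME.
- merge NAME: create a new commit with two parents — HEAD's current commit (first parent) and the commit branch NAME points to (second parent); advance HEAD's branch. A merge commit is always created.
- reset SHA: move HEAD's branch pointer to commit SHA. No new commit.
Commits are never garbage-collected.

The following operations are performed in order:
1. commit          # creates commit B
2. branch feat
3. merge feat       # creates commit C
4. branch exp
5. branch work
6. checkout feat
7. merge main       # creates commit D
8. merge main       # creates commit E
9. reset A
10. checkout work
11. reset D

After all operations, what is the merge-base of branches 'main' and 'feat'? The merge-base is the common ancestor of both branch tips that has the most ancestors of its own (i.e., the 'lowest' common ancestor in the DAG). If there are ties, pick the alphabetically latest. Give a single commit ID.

Answer: A

Derivation:
After op 1 (commit): HEAD=main@B [main=B]
After op 2 (branch): HEAD=main@B [feat=B main=B]
After op 3 (merge): HEAD=main@C [feat=B main=C]
After op 4 (branch): HEAD=main@C [exp=C feat=B main=C]
After op 5 (branch): HEAD=main@C [exp=C feat=B main=C work=C]
After op 6 (checkout): HEAD=feat@B [exp=C feat=B main=C work=C]
After op 7 (merge): HEAD=feat@D [exp=C feat=D main=C work=C]
After op 8 (merge): HEAD=feat@E [exp=C feat=E main=C work=C]
After op 9 (reset): HEAD=feat@A [exp=C feat=A main=C work=C]
After op 10 (checkout): HEAD=work@C [exp=C feat=A main=C work=C]
After op 11 (reset): HEAD=work@D [exp=C feat=A main=C work=D]
ancestors(main=C): ['A', 'B', 'C']
ancestors(feat=A): ['A']
common: ['A']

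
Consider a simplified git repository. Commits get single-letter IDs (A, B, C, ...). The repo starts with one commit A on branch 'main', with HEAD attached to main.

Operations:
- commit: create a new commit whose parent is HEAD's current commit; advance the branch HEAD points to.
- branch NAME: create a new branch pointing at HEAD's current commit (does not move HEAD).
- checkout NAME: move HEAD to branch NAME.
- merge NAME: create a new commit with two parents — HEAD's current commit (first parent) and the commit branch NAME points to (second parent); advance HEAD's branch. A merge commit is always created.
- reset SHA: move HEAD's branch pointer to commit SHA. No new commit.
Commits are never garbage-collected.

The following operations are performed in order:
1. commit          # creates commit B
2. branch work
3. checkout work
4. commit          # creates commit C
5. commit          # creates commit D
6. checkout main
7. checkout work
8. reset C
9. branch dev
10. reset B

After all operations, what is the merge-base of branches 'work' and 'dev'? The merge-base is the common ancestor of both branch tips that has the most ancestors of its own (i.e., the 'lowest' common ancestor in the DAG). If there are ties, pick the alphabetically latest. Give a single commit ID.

Answer: B

Derivation:
After op 1 (commit): HEAD=main@B [main=B]
After op 2 (branch): HEAD=main@B [main=B work=B]
After op 3 (checkout): HEAD=work@B [main=B work=B]
After op 4 (commit): HEAD=work@C [main=B work=C]
After op 5 (commit): HEAD=work@D [main=B work=D]
After op 6 (checkout): HEAD=main@B [main=B work=D]
After op 7 (checkout): HEAD=work@D [main=B work=D]
After op 8 (reset): HEAD=work@C [main=B work=C]
After op 9 (branch): HEAD=work@C [dev=C main=B work=C]
After op 10 (reset): HEAD=work@B [dev=C main=B work=B]
ancestors(work=B): ['A', 'B']
ancestors(dev=C): ['A', 'B', 'C']
common: ['A', 'B']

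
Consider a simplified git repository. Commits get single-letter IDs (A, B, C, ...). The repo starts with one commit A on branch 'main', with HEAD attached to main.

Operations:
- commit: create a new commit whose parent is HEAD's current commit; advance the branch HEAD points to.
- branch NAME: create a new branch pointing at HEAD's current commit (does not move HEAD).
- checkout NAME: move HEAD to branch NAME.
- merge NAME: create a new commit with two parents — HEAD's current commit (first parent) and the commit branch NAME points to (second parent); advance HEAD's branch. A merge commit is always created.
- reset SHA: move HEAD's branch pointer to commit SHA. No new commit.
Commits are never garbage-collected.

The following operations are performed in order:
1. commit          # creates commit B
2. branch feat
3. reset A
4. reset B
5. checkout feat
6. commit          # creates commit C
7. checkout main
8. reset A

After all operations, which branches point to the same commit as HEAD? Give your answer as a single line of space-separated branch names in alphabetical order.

Answer: main

Derivation:
After op 1 (commit): HEAD=main@B [main=B]
After op 2 (branch): HEAD=main@B [feat=B main=B]
After op 3 (reset): HEAD=main@A [feat=B main=A]
After op 4 (reset): HEAD=main@B [feat=B main=B]
After op 5 (checkout): HEAD=feat@B [feat=B main=B]
After op 6 (commit): HEAD=feat@C [feat=C main=B]
After op 7 (checkout): HEAD=main@B [feat=C main=B]
After op 8 (reset): HEAD=main@A [feat=C main=A]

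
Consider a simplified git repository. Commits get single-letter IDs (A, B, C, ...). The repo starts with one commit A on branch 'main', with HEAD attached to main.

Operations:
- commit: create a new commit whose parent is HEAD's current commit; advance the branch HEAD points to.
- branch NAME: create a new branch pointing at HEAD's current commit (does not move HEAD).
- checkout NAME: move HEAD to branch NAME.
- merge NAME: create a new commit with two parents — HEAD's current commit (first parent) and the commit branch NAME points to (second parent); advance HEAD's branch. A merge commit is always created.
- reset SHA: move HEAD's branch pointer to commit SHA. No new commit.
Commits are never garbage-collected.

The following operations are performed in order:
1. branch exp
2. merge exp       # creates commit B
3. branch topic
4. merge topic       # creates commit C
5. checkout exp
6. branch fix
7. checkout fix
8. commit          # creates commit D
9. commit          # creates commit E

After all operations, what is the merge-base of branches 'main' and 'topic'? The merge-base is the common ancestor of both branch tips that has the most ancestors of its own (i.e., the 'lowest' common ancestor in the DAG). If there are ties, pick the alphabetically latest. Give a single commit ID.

After op 1 (branch): HEAD=main@A [exp=A main=A]
After op 2 (merge): HEAD=main@B [exp=A main=B]
After op 3 (branch): HEAD=main@B [exp=A main=B topic=B]
After op 4 (merge): HEAD=main@C [exp=A main=C topic=B]
After op 5 (checkout): HEAD=exp@A [exp=A main=C topic=B]
After op 6 (branch): HEAD=exp@A [exp=A fix=A main=C topic=B]
After op 7 (checkout): HEAD=fix@A [exp=A fix=A main=C topic=B]
After op 8 (commit): HEAD=fix@D [exp=A fix=D main=C topic=B]
After op 9 (commit): HEAD=fix@E [exp=A fix=E main=C topic=B]
ancestors(main=C): ['A', 'B', 'C']
ancestors(topic=B): ['A', 'B']
common: ['A', 'B']

Answer: B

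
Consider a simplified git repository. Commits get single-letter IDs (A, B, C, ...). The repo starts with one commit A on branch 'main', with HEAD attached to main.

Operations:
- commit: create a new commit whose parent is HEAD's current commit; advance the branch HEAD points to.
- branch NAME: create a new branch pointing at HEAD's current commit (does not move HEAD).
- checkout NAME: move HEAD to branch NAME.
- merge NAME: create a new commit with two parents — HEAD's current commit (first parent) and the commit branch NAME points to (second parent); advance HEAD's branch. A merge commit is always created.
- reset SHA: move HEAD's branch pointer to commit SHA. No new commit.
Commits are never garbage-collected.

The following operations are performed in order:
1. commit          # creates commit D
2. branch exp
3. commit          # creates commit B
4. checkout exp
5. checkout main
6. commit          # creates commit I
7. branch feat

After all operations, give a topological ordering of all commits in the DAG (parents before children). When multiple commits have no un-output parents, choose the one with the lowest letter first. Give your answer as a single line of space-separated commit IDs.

After op 1 (commit): HEAD=main@D [main=D]
After op 2 (branch): HEAD=main@D [exp=D main=D]
After op 3 (commit): HEAD=main@B [exp=D main=B]
After op 4 (checkout): HEAD=exp@D [exp=D main=B]
After op 5 (checkout): HEAD=main@B [exp=D main=B]
After op 6 (commit): HEAD=main@I [exp=D main=I]
After op 7 (branch): HEAD=main@I [exp=D feat=I main=I]
commit A: parents=[]
commit B: parents=['D']
commit D: parents=['A']
commit I: parents=['B']

Answer: A D B I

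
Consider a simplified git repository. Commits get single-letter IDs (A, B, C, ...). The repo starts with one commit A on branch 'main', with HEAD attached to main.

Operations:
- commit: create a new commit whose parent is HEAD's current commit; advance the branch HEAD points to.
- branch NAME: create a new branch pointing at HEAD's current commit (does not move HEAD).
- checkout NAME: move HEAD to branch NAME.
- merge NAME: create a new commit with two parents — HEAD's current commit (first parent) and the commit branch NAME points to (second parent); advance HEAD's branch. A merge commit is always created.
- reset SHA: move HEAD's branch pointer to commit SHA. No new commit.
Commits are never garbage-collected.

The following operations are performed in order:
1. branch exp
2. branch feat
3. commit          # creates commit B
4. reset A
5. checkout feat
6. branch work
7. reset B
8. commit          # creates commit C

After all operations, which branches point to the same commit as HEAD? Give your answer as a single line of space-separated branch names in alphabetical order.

Answer: feat

Derivation:
After op 1 (branch): HEAD=main@A [exp=A main=A]
After op 2 (branch): HEAD=main@A [exp=A feat=A main=A]
After op 3 (commit): HEAD=main@B [exp=A feat=A main=B]
After op 4 (reset): HEAD=main@A [exp=A feat=A main=A]
After op 5 (checkout): HEAD=feat@A [exp=A feat=A main=A]
After op 6 (branch): HEAD=feat@A [exp=A feat=A main=A work=A]
After op 7 (reset): HEAD=feat@B [exp=A feat=B main=A work=A]
After op 8 (commit): HEAD=feat@C [exp=A feat=C main=A work=A]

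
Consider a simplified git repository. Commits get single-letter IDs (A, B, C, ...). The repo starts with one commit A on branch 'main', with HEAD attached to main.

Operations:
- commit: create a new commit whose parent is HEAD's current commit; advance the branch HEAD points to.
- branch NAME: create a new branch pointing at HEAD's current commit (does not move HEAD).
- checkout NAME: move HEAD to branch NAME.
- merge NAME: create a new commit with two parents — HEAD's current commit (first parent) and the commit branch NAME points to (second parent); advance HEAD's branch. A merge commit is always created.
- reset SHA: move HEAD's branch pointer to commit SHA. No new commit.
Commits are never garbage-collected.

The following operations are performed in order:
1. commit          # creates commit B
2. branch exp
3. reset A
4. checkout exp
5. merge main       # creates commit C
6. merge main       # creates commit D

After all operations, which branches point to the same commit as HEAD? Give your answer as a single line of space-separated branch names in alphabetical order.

After op 1 (commit): HEAD=main@B [main=B]
After op 2 (branch): HEAD=main@B [exp=B main=B]
After op 3 (reset): HEAD=main@A [exp=B main=A]
After op 4 (checkout): HEAD=exp@B [exp=B main=A]
After op 5 (merge): HEAD=exp@C [exp=C main=A]
After op 6 (merge): HEAD=exp@D [exp=D main=A]

Answer: exp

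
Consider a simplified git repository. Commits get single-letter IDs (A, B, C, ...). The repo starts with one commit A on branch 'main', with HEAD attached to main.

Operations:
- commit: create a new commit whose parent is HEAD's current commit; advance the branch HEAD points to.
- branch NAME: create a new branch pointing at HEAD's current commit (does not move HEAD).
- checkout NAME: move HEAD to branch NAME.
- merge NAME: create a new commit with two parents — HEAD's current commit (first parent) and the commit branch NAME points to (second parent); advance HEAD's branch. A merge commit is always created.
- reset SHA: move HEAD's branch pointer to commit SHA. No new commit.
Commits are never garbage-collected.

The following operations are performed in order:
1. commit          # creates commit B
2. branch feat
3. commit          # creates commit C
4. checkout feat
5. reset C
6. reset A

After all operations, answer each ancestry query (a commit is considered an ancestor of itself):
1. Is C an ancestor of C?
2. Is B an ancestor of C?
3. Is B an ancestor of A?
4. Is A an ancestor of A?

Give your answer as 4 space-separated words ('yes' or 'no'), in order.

After op 1 (commit): HEAD=main@B [main=B]
After op 2 (branch): HEAD=main@B [feat=B main=B]
After op 3 (commit): HEAD=main@C [feat=B main=C]
After op 4 (checkout): HEAD=feat@B [feat=B main=C]
After op 5 (reset): HEAD=feat@C [feat=C main=C]
After op 6 (reset): HEAD=feat@A [feat=A main=C]
ancestors(C) = {A,B,C}; C in? yes
ancestors(C) = {A,B,C}; B in? yes
ancestors(A) = {A}; B in? no
ancestors(A) = {A}; A in? yes

Answer: yes yes no yes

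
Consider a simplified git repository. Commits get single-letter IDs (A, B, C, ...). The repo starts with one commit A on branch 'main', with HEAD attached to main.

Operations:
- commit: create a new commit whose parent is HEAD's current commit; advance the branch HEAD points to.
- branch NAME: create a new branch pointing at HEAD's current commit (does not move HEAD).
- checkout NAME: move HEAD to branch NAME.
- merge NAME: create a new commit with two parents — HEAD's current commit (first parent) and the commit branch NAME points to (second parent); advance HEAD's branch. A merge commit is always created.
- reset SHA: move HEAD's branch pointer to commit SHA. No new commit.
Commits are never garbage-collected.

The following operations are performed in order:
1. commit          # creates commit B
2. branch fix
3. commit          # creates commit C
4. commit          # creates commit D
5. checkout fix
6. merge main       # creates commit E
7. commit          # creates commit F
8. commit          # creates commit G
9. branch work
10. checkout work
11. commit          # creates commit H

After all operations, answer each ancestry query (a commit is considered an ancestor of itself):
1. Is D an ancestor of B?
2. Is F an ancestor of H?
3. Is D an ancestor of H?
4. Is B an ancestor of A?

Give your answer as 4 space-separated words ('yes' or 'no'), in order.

Answer: no yes yes no

Derivation:
After op 1 (commit): HEAD=main@B [main=B]
After op 2 (branch): HEAD=main@B [fix=B main=B]
After op 3 (commit): HEAD=main@C [fix=B main=C]
After op 4 (commit): HEAD=main@D [fix=B main=D]
After op 5 (checkout): HEAD=fix@B [fix=B main=D]
After op 6 (merge): HEAD=fix@E [fix=E main=D]
After op 7 (commit): HEAD=fix@F [fix=F main=D]
After op 8 (commit): HEAD=fix@G [fix=G main=D]
After op 9 (branch): HEAD=fix@G [fix=G main=D work=G]
After op 10 (checkout): HEAD=work@G [fix=G main=D work=G]
After op 11 (commit): HEAD=work@H [fix=G main=D work=H]
ancestors(B) = {A,B}; D in? no
ancestors(H) = {A,B,C,D,E,F,G,H}; F in? yes
ancestors(H) = {A,B,C,D,E,F,G,H}; D in? yes
ancestors(A) = {A}; B in? no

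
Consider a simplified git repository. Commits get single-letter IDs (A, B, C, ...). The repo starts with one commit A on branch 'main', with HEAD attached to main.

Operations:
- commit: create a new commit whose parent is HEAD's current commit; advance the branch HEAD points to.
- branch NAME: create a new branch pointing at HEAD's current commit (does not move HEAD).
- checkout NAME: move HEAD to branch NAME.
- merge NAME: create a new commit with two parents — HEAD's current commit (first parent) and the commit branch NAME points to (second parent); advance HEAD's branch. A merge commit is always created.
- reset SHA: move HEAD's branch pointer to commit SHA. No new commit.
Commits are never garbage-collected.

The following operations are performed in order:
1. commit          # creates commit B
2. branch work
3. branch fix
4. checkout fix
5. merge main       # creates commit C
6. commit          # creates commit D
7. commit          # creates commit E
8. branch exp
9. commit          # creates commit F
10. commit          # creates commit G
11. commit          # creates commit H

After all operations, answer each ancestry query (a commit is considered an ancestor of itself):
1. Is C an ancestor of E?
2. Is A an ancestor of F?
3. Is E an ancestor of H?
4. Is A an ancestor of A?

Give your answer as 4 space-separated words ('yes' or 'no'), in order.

After op 1 (commit): HEAD=main@B [main=B]
After op 2 (branch): HEAD=main@B [main=B work=B]
After op 3 (branch): HEAD=main@B [fix=B main=B work=B]
After op 4 (checkout): HEAD=fix@B [fix=B main=B work=B]
After op 5 (merge): HEAD=fix@C [fix=C main=B work=B]
After op 6 (commit): HEAD=fix@D [fix=D main=B work=B]
After op 7 (commit): HEAD=fix@E [fix=E main=B work=B]
After op 8 (branch): HEAD=fix@E [exp=E fix=E main=B work=B]
After op 9 (commit): HEAD=fix@F [exp=E fix=F main=B work=B]
After op 10 (commit): HEAD=fix@G [exp=E fix=G main=B work=B]
After op 11 (commit): HEAD=fix@H [exp=E fix=H main=B work=B]
ancestors(E) = {A,B,C,D,E}; C in? yes
ancestors(F) = {A,B,C,D,E,F}; A in? yes
ancestors(H) = {A,B,C,D,E,F,G,H}; E in? yes
ancestors(A) = {A}; A in? yes

Answer: yes yes yes yes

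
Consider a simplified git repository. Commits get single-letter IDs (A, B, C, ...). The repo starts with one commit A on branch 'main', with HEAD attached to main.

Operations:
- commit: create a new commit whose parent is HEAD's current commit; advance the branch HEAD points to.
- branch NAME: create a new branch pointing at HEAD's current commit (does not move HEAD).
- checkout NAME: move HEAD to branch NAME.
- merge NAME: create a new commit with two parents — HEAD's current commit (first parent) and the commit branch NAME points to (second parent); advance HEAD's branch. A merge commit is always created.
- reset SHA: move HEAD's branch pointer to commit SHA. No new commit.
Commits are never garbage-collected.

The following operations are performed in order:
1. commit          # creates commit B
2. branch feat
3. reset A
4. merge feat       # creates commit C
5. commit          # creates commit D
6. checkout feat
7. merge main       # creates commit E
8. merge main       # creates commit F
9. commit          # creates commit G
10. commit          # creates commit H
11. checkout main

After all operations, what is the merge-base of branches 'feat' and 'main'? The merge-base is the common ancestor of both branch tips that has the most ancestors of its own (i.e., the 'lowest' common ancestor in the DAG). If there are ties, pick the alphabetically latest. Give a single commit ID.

Answer: D

Derivation:
After op 1 (commit): HEAD=main@B [main=B]
After op 2 (branch): HEAD=main@B [feat=B main=B]
After op 3 (reset): HEAD=main@A [feat=B main=A]
After op 4 (merge): HEAD=main@C [feat=B main=C]
After op 5 (commit): HEAD=main@D [feat=B main=D]
After op 6 (checkout): HEAD=feat@B [feat=B main=D]
After op 7 (merge): HEAD=feat@E [feat=E main=D]
After op 8 (merge): HEAD=feat@F [feat=F main=D]
After op 9 (commit): HEAD=feat@G [feat=G main=D]
After op 10 (commit): HEAD=feat@H [feat=H main=D]
After op 11 (checkout): HEAD=main@D [feat=H main=D]
ancestors(feat=H): ['A', 'B', 'C', 'D', 'E', 'F', 'G', 'H']
ancestors(main=D): ['A', 'B', 'C', 'D']
common: ['A', 'B', 'C', 'D']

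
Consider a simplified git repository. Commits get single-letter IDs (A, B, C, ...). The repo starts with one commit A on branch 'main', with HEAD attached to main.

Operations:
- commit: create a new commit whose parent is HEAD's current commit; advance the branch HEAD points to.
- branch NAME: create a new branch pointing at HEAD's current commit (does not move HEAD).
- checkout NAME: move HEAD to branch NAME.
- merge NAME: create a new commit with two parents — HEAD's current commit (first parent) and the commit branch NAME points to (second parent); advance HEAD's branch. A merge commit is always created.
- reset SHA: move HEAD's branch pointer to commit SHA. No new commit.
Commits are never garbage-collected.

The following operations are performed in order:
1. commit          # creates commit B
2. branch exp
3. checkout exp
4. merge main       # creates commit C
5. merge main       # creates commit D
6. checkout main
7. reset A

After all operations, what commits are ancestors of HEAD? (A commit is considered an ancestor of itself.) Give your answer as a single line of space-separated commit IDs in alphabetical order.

After op 1 (commit): HEAD=main@B [main=B]
After op 2 (branch): HEAD=main@B [exp=B main=B]
After op 3 (checkout): HEAD=exp@B [exp=B main=B]
After op 4 (merge): HEAD=exp@C [exp=C main=B]
After op 5 (merge): HEAD=exp@D [exp=D main=B]
After op 6 (checkout): HEAD=main@B [exp=D main=B]
After op 7 (reset): HEAD=main@A [exp=D main=A]

Answer: A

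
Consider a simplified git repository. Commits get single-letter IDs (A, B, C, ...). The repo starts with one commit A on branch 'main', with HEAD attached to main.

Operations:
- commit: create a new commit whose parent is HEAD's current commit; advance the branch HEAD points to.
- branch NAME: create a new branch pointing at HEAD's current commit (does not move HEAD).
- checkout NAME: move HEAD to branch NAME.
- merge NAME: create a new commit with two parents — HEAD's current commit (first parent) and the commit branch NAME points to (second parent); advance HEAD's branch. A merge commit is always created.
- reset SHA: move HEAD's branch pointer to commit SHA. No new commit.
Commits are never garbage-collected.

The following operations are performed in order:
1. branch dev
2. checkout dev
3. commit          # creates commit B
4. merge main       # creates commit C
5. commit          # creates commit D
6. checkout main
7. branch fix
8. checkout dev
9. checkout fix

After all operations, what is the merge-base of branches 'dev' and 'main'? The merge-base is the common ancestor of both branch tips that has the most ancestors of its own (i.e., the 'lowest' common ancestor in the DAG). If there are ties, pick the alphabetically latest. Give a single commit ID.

Answer: A

Derivation:
After op 1 (branch): HEAD=main@A [dev=A main=A]
After op 2 (checkout): HEAD=dev@A [dev=A main=A]
After op 3 (commit): HEAD=dev@B [dev=B main=A]
After op 4 (merge): HEAD=dev@C [dev=C main=A]
After op 5 (commit): HEAD=dev@D [dev=D main=A]
After op 6 (checkout): HEAD=main@A [dev=D main=A]
After op 7 (branch): HEAD=main@A [dev=D fix=A main=A]
After op 8 (checkout): HEAD=dev@D [dev=D fix=A main=A]
After op 9 (checkout): HEAD=fix@A [dev=D fix=A main=A]
ancestors(dev=D): ['A', 'B', 'C', 'D']
ancestors(main=A): ['A']
common: ['A']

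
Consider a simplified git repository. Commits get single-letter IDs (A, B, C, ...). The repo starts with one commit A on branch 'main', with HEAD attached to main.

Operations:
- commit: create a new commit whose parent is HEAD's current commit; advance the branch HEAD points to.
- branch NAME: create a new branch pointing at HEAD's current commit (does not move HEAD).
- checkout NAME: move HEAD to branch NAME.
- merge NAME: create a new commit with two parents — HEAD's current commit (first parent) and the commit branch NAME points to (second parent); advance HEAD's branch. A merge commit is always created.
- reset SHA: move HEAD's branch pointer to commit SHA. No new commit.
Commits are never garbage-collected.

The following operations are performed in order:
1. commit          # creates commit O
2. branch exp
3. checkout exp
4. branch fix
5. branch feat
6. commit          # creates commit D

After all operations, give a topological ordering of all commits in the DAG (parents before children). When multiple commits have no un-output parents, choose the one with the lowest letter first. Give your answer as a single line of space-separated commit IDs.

After op 1 (commit): HEAD=main@O [main=O]
After op 2 (branch): HEAD=main@O [exp=O main=O]
After op 3 (checkout): HEAD=exp@O [exp=O main=O]
After op 4 (branch): HEAD=exp@O [exp=O fix=O main=O]
After op 5 (branch): HEAD=exp@O [exp=O feat=O fix=O main=O]
After op 6 (commit): HEAD=exp@D [exp=D feat=O fix=O main=O]
commit A: parents=[]
commit D: parents=['O']
commit O: parents=['A']

Answer: A O D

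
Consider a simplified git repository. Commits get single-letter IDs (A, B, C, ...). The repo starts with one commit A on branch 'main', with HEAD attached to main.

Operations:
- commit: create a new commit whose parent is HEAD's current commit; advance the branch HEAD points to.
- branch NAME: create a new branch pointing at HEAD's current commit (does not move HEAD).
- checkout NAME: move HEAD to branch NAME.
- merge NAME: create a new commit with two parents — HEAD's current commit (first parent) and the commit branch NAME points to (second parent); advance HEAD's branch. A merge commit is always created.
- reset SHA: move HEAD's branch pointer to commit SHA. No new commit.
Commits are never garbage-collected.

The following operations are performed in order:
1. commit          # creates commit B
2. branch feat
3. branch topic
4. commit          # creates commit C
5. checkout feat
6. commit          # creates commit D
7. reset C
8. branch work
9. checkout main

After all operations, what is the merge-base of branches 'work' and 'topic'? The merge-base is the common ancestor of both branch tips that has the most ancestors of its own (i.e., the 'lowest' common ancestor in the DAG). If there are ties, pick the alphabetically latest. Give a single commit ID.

Answer: B

Derivation:
After op 1 (commit): HEAD=main@B [main=B]
After op 2 (branch): HEAD=main@B [feat=B main=B]
After op 3 (branch): HEAD=main@B [feat=B main=B topic=B]
After op 4 (commit): HEAD=main@C [feat=B main=C topic=B]
After op 5 (checkout): HEAD=feat@B [feat=B main=C topic=B]
After op 6 (commit): HEAD=feat@D [feat=D main=C topic=B]
After op 7 (reset): HEAD=feat@C [feat=C main=C topic=B]
After op 8 (branch): HEAD=feat@C [feat=C main=C topic=B work=C]
After op 9 (checkout): HEAD=main@C [feat=C main=C topic=B work=C]
ancestors(work=C): ['A', 'B', 'C']
ancestors(topic=B): ['A', 'B']
common: ['A', 'B']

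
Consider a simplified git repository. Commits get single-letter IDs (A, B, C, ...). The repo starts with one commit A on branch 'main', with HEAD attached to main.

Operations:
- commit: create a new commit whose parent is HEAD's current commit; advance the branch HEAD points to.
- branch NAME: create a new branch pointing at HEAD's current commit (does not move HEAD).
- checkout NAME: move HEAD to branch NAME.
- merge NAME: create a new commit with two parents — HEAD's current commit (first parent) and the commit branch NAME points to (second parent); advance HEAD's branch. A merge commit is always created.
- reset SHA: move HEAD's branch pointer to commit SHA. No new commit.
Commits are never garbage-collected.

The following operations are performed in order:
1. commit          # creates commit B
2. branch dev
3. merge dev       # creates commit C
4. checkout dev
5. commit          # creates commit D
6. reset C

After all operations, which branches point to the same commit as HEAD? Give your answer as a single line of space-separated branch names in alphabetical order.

After op 1 (commit): HEAD=main@B [main=B]
After op 2 (branch): HEAD=main@B [dev=B main=B]
After op 3 (merge): HEAD=main@C [dev=B main=C]
After op 4 (checkout): HEAD=dev@B [dev=B main=C]
After op 5 (commit): HEAD=dev@D [dev=D main=C]
After op 6 (reset): HEAD=dev@C [dev=C main=C]

Answer: dev main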